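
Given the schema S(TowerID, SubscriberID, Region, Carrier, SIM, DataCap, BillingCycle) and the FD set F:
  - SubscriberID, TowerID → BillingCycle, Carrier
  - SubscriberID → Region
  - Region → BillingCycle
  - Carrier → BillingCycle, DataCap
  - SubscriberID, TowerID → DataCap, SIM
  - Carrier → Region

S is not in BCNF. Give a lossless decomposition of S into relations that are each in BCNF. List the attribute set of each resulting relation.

Candidate key of the original relation: {SubscriberID, TowerID}.
Within {BillingCycle, Carrier, DataCap, Region, SIM, SubscriberID, TowerID}: {SubscriberID}⁺ ∩ {BillingCycle, Carrier, DataCap, Region, SIM, SubscriberID, TowerID} = {BillingCycle, Region, SubscriberID}, not the whole set, so SubscriberID → BillingCycle, Region violates BCNF; decompose into {BillingCycle, Region, SubscriberID} and {Carrier, DataCap, SIM, SubscriberID, TowerID}.
Within {BillingCycle, Region, SubscriberID}: {Region}⁺ ∩ {BillingCycle, Region, SubscriberID} = {BillingCycle, Region}, not the whole set, so Region → BillingCycle violates BCNF; decompose into {BillingCycle, Region} and {Region, SubscriberID}.
{BillingCycle, Region}: every determinant is a superkey — BCNF.
{Region, SubscriberID}: every determinant is a superkey — BCNF.
Within {Carrier, DataCap, SIM, SubscriberID, TowerID}: {Carrier}⁺ ∩ {Carrier, DataCap, SIM, SubscriberID, TowerID} = {Carrier, DataCap}, not the whole set, so Carrier → DataCap violates BCNF; decompose into {Carrier, DataCap} and {Carrier, SIM, SubscriberID, TowerID}.
{Carrier, DataCap}: every determinant is a superkey — BCNF.
{Carrier, SIM, SubscriberID, TowerID}: every determinant is a superkey — BCNF.

{BillingCycle, Region}; {Carrier, DataCap}; {Carrier, SIM, SubscriberID, TowerID}; {Region, SubscriberID}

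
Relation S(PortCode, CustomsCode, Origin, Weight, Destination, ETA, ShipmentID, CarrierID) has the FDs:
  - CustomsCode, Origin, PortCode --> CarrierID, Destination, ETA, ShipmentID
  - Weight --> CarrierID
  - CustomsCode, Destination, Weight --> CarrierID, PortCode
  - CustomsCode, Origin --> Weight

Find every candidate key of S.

{CustomsCode, Origin} never appear on the right of any FD, so every key must include all of them.
{CustomsCode, Destination, Origin}⁺ = {CarrierID, CustomsCode, Destination, ETA, Origin, PortCode, ShipmentID, Weight}, which is every attribute, so {CustomsCode, Destination, Origin} is a candidate key.
{CustomsCode, Origin, PortCode}⁺ = {CarrierID, CustomsCode, Destination, ETA, Origin, PortCode, ShipmentID, Weight}, which is every attribute, so {CustomsCode, Origin, PortCode} is a candidate key.
These are minimal and exhaustive — every other superkey contains one of them.

{CustomsCode, Destination, Origin}, {CustomsCode, Origin, PortCode}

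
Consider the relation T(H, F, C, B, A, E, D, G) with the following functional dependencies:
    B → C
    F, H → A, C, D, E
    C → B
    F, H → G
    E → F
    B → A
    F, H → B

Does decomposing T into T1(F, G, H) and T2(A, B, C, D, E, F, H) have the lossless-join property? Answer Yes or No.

Yes

The shared attributes are {F, H} and {F, H}⁺ = {A, B, C, D, E, F, G, H}.
Since T1 ⊆ {A, B, C, D, E, F, G, H}, the intersection is a superkey of T1; the decomposition is lossless.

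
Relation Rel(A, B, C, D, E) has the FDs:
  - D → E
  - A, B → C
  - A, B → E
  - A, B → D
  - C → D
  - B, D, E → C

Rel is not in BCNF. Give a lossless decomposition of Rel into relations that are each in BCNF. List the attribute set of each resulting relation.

{A, B, C}; {C, D}; {D, E}

Candidate key of the original relation: {A, B}.
In {A, B, C, D, E}, {D} is not a superkey ({D}⁺ restricted to this set is {D, E}), so split on D → E into {D, E} and {A, B, C, D}.
{D, E}: every determinant is a superkey — BCNF.
In {A, B, C, D}, {C} is not a superkey ({C}⁺ restricted to this set is {C, D}), so split on C → D into {C, D} and {A, B, C}.
{C, D}: every determinant is a superkey — BCNF.
{A, B, C}: every determinant is a superkey — BCNF.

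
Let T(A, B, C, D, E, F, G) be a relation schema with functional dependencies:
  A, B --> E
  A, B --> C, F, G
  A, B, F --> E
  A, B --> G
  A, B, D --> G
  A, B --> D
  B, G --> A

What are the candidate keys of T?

{A, B}, {B, G}

{B} never appears on the right of any FD, so every key must include it.
Closure of {A, B} is {A, B, C, D, E, F, G}, the whole schema; {A, B} is a candidate key.
Closure of {B, G} is {A, B, C, D, E, F, G}, the whole schema; {B, G} is a candidate key.
No proper subset of any of these is a key, and no other minimal superkey exists.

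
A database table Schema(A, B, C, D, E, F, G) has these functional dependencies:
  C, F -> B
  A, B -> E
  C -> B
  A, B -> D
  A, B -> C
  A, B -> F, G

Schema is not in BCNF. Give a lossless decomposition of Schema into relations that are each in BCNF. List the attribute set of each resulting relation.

Candidate keys of the original relation: {A, B}, {A, C}.
{A, B, C, D, E, F, G}: {C, F} determines {B, C, F} here but is not a superkey — split on C, F -> B, giving {B, C, F} and {A, C, D, E, F, G}.
{B, C, F}: {C} determines {B, C} here but is not a superkey — split on C -> B, giving {B, C} and {C, F}.
{B, C}: every determinant is a superkey — BCNF.
{C, F}: every determinant is a superkey — BCNF.
{A, C, D, E, F, G}: every determinant is a superkey — BCNF.

{A, C, D, E, F, G}; {B, C}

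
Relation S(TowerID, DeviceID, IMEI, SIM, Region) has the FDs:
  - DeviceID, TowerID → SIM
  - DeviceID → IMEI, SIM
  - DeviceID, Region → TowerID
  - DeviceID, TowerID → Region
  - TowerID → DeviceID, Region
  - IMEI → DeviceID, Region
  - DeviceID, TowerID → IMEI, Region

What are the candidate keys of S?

{DeviceID}, {IMEI}, {TowerID}

Closure of {DeviceID} is {DeviceID, IMEI, Region, SIM, TowerID}, the whole schema; {DeviceID} is a candidate key.
Closure of {IMEI} is {DeviceID, IMEI, Region, SIM, TowerID}, the whole schema; {IMEI} is a candidate key.
Closure of {TowerID} is {DeviceID, IMEI, Region, SIM, TowerID}, the whole schema; {TowerID} is a candidate key.
No proper subset of any of these is a key, and no other minimal superkey exists.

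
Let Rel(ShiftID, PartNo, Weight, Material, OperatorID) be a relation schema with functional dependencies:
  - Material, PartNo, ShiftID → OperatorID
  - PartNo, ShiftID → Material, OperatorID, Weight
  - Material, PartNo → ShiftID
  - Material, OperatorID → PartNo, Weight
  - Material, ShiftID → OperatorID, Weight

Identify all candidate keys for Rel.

{Material, OperatorID}, {Material, PartNo}, {Material, ShiftID}, {PartNo, ShiftID}

Closure of {Material, OperatorID} is {Material, OperatorID, PartNo, ShiftID, Weight}, the whole schema; {Material, OperatorID} is a candidate key.
Closure of {Material, PartNo} is {Material, OperatorID, PartNo, ShiftID, Weight}, the whole schema; {Material, PartNo} is a candidate key.
Closure of {Material, ShiftID} is {Material, OperatorID, PartNo, ShiftID, Weight}, the whole schema; {Material, ShiftID} is a candidate key.
Closure of {PartNo, ShiftID} is {Material, OperatorID, PartNo, ShiftID, Weight}, the whole schema; {PartNo, ShiftID} is a candidate key.
These are minimal and exhaustive — every other superkey contains one of them.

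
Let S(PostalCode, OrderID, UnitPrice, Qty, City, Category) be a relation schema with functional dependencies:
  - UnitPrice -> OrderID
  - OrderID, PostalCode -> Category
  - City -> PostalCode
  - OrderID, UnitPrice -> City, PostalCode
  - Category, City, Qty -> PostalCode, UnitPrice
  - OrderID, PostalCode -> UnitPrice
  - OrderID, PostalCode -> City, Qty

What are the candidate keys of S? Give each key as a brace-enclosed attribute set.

{Category, City, Qty}, {City, OrderID}, {OrderID, PostalCode}, {UnitPrice}

{UnitPrice}⁺ = {Category, City, OrderID, PostalCode, Qty, UnitPrice} — all of the relation — so {UnitPrice} is a candidate key.
{City, OrderID}⁺ = {Category, City, OrderID, PostalCode, Qty, UnitPrice} — all of the relation — so {City, OrderID} is a candidate key.
{OrderID, PostalCode}⁺ = {Category, City, OrderID, PostalCode, Qty, UnitPrice} — all of the relation — so {OrderID, PostalCode} is a candidate key.
{Category, City, Qty}⁺ = {Category, City, OrderID, PostalCode, Qty, UnitPrice} — all of the relation — so {Category, City, Qty} is a candidate key.
These are minimal and exhaustive — every other superkey contains one of them.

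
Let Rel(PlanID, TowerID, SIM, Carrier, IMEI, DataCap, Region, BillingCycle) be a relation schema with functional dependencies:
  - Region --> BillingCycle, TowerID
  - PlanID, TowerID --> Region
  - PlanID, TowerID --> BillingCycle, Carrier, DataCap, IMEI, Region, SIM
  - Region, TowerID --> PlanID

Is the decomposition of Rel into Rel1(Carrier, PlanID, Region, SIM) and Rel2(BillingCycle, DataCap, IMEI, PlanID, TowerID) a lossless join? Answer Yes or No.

The shared attributes are {PlanID} and {PlanID}⁺ = {PlanID}.
Rel1 ⊄ {PlanID} and Rel2 ⊄ {PlanID}, so the split is lossy.

No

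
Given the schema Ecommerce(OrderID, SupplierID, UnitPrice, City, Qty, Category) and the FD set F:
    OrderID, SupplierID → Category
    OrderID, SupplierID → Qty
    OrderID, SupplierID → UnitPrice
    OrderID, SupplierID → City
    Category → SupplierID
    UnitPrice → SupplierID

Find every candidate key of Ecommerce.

No FD produces {OrderID}, so it must be in every candidate key.
{Category, OrderID} is a candidate key since {Category, OrderID}⁺ = {Category, City, OrderID, Qty, SupplierID, UnitPrice} covers every attribute.
{OrderID, SupplierID} is a candidate key since {OrderID, SupplierID}⁺ = {Category, City, OrderID, Qty, SupplierID, UnitPrice} covers every attribute.
{OrderID, UnitPrice} is a candidate key since {OrderID, UnitPrice}⁺ = {Category, City, OrderID, Qty, SupplierID, UnitPrice} covers every attribute.
These are minimal and exhaustive — every other superkey contains one of them.

{Category, OrderID}, {OrderID, SupplierID}, {OrderID, UnitPrice}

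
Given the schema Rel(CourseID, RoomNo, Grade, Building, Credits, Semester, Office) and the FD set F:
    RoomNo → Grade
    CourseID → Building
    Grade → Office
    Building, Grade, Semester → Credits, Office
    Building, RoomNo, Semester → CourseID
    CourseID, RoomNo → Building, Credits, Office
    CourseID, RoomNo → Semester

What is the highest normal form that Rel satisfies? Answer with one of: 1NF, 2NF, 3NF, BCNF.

1NF

Candidate keys: {Building, RoomNo, Semester}, {CourseID, RoomNo}. Prime attributes: {Building, CourseID, RoomNo, Semester}.
RoomNo → Grade: {RoomNo}⁺ = {Grade, Office, RoomNo}, which is not all of the attributes, so the left side is not a superkey — BCNF is violated.
RoomNo → Grade determines the non-prime attribute {Grade} from a non-superkey — 3NF is violated.
The proper key subset {RoomNo} of {CourseID, RoomNo} determines non-prime {Grade, Office}, so the relation is not even in 2NF.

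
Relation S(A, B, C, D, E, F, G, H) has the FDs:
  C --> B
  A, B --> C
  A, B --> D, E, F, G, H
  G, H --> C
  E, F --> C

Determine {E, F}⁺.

Start with {E, F}.
E, F --> C applies; add {C} → now {C, E, F}.
C --> B applies; add {B} → now {B, C, E, F}.
No further FD applies.

{B, C, E, F}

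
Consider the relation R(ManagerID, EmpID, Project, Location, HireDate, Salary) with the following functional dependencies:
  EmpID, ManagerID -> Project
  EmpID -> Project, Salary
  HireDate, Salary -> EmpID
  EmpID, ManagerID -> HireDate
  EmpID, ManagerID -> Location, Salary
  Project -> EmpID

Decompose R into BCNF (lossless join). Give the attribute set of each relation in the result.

{EmpID, HireDate, Location, ManagerID}; {EmpID, Project, Salary}

Candidate keys of the original relation: {EmpID, ManagerID}, {HireDate, ManagerID, Salary}, {ManagerID, Project}.
{EmpID, HireDate, Location, ManagerID, Project, Salary}: {EmpID} determines {EmpID, Project, Salary} here but is not a superkey — split on EmpID -> Project, Salary, giving {EmpID, Project, Salary} and {EmpID, HireDate, Location, ManagerID}.
{EmpID, Project, Salary} has no BCNF violation.
{EmpID, HireDate, Location, ManagerID} has no BCNF violation.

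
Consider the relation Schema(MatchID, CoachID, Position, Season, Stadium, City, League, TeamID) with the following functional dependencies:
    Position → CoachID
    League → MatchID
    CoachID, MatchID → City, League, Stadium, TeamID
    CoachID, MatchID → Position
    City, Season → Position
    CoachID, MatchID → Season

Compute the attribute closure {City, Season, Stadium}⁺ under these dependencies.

{City, CoachID, Position, Season, Stadium}

Start with {City, Season, Stadium}.
City, Season → Position applies; add {Position} → now {City, Position, Season, Stadium}.
Position → CoachID applies; add {CoachID} → now {City, CoachID, Position, Season, Stadium}.
No further FD applies.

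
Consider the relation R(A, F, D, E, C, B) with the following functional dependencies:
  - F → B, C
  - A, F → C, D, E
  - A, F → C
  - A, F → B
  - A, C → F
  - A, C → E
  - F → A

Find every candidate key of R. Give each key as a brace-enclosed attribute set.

{A, C}, {F}

{F}⁺ = {A, B, C, D, E, F}, which is every attribute, so {F} is a candidate key.
{A, C}⁺ = {A, B, C, D, E, F}, which is every attribute, so {A, C} is a candidate key.
These are minimal and exhaustive — every other superkey contains one of them.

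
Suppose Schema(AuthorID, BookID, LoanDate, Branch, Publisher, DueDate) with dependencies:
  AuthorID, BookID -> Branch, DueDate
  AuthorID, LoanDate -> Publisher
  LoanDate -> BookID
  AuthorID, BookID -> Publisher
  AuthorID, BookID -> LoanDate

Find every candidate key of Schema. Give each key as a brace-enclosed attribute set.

{AuthorID, BookID}, {AuthorID, LoanDate}

Attributes never on any right-hand side: {AuthorID} — every candidate key must contain it.
{AuthorID, BookID}⁺ = {AuthorID, BookID, Branch, DueDate, LoanDate, Publisher}, which is every attribute, so {AuthorID, BookID} is a candidate key.
{AuthorID, LoanDate}⁺ = {AuthorID, BookID, Branch, DueDate, LoanDate, Publisher}, which is every attribute, so {AuthorID, LoanDate} is a candidate key.
Any other superkey properly contains one of these, so there are no further candidate keys.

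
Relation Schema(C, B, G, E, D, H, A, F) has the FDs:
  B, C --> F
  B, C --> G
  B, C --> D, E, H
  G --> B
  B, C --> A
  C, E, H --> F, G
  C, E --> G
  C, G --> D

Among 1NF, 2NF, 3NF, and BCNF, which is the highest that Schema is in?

3NF

Candidate keys: {B, C}, {C, E}, {C, G}. Prime attributes: {B, C, E, G}.
For G --> B we have {G}⁺ = {B, G}; {G} is not a superkey, so BCNF fails.
But every attribute on its right side ({B}) is prime, and the same holds for every other non-superkey FD, so 3NF still holds.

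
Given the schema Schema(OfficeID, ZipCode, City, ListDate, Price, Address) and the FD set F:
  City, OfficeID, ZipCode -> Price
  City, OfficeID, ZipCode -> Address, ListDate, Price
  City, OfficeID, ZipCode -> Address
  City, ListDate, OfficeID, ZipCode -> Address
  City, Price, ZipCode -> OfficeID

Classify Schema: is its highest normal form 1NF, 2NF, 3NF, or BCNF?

Candidate keys: {City, OfficeID, ZipCode}, {City, Price, ZipCode}. Prime attributes: {City, OfficeID, Price, ZipCode}.
Every FD has a superkey on the left, so the relation is in BCNF.

BCNF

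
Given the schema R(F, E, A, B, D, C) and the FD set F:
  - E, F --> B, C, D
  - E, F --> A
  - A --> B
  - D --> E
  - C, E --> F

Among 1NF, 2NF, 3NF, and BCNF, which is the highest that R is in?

Candidate keys: {C, D}, {C, E}, {D, F}, {E, F}. Prime attributes: {C, D, E, F}.
A --> B: {A}⁺ = {A, B}, which is not all of the attributes, so the left side is not a superkey — BCNF is violated.
Because {B} is non-prime and the left side of A --> B is not a superkey, the relation is not in 3NF.
Checking every proper subset of each key, none determines a non-prime attribute — 2NF is satisfied.

2NF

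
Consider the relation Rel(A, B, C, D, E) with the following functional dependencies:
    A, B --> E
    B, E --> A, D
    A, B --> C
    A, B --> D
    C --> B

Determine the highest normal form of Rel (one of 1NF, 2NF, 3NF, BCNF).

Candidate keys: {A, B}, {A, C}, {B, E}, {C, E}. Prime attributes: {A, B, C, E}.
C --> B: {C}⁺ = {B, C}, which is not all of the attributes, so the left side is not a superkey — BCNF is violated.
Its right-hand attributes {B} are all prime, as are those of every other non-superkey FD — the relation is in 3NF.

3NF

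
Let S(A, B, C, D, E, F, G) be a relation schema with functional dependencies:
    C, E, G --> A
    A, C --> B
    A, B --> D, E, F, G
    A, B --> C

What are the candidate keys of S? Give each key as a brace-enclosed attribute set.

Closure of {A, B} is {A, B, C, D, E, F, G}, the whole schema; {A, B} is a candidate key.
Closure of {A, C} is {A, B, C, D, E, F, G}, the whole schema; {A, C} is a candidate key.
Closure of {C, E, G} is {A, B, C, D, E, F, G}, the whole schema; {C, E, G} is a candidate key.
Any other superkey properly contains one of these, so there are no further candidate keys.

{A, B}, {A, C}, {C, E, G}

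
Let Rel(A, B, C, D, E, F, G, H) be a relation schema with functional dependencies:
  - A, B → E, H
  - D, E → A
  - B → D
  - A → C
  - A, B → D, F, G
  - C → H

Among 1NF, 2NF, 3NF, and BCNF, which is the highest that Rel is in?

1NF

Candidate keys: {A, B}, {B, E}. Prime attributes: {A, B, E}.
D, E → A: {D, E}⁺ = {A, C, D, E, H}, which is not all of the attributes, so the left side is not a superkey — BCNF is violated.
B → D has non-prime {D} on the right and a non-superkey on the left, so 3NF fails.
The proper key subset {A} of {A, B} determines non-prime {C, H}, so the relation is not even in 2NF.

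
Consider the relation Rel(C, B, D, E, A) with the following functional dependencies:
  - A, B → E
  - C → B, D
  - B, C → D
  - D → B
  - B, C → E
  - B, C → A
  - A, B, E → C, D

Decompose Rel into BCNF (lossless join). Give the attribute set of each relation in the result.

{A, C, D, E}; {B, D}

Candidate keys of the original relation: {A, B}, {A, D}, {C}.
{A, B, C, D, E}: {D} determines {B, D} here but is not a superkey — split on D → B, giving {B, D} and {A, C, D, E}.
{B, D} has no BCNF violation.
{A, C, D, E} has no BCNF violation.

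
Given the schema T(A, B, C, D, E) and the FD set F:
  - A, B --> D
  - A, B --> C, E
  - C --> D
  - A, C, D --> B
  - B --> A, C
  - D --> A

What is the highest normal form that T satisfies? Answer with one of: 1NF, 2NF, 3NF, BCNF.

Candidate keys: {B}, {C}. Prime attributes: {B, C}.
D --> A breaks BCNF: {D}⁺ = {A, D}, so {D} is not a superkey.
D --> A has non-prime {A} on the right and a non-superkey on the left, so 3NF fails.
With only single-attribute keys there can be no partial dependency, so 2NF holds.

2NF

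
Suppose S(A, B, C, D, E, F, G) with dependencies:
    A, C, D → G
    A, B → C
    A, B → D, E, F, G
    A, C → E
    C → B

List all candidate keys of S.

{A, B}, {A, C}

Attributes never on any right-hand side: {A} — every candidate key must contain it.
{A, B}⁺ = {A, B, C, D, E, F, G} — all of the relation — so {A, B} is a candidate key.
{A, C}⁺ = {A, B, C, D, E, F, G} — all of the relation — so {A, C} is a candidate key.
No proper subset of any of these is a key, and no other minimal superkey exists.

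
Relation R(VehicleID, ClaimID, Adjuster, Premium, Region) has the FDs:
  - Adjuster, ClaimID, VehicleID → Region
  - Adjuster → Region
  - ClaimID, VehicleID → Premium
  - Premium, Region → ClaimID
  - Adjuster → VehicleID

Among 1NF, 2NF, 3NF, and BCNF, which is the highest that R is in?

Candidate keys: {Adjuster, ClaimID}, {Adjuster, Premium}. Prime attributes: {Adjuster, ClaimID, Premium}.
Adjuster → Region: {Adjuster}⁺ = {Adjuster, Region, VehicleID}, which is not all of the attributes, so the left side is not a superkey — BCNF is violated.
Because {Region} is non-prime and the left side of Adjuster → Region is not a superkey, the relation is not in 3NF.
Since {Adjuster} ⊂ {Adjuster, ClaimID} and {Adjuster}⁺ ⊇ {Region, VehicleID} with {Region, VehicleID} non-prime, there is a partial dependency; 2NF fails.

1NF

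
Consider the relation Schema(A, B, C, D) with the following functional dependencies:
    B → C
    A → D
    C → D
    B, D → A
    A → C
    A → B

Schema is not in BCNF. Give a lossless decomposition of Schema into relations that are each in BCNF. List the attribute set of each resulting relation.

Candidate keys of the original relation: {A}, {B}.
{A, B, C, D}: {C} determines {C, D} here but is not a superkey — split on C → D, giving {C, D} and {A, B, C}.
{C, D} is in BCNF.
{A, B, C} is in BCNF.

{A, B, C}; {C, D}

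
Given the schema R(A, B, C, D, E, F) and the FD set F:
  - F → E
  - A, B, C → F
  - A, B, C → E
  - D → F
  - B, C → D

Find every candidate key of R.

{A, B, C}

Attributes never on any right-hand side: {A, B, C} — every candidate key must contain all of them.
Closure of {A, B, C} is {A, B, C, D, E, F}, the whole schema; {A, B, C} is a candidate key.
Every other attribute set either contains this one or has a smaller closure.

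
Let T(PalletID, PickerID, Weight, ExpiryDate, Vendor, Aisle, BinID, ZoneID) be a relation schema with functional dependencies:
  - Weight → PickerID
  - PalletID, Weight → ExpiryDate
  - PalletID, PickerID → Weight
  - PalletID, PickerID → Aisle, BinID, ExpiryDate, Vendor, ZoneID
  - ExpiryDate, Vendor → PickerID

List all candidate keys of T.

Attributes never on any right-hand side: {PalletID} — every candidate key must contain it.
{PalletID, PickerID} is a candidate key since {PalletID, PickerID}⁺ = {Aisle, BinID, ExpiryDate, PalletID, PickerID, Vendor, Weight, ZoneID} covers every attribute.
{PalletID, Weight} is a candidate key since {PalletID, Weight}⁺ = {Aisle, BinID, ExpiryDate, PalletID, PickerID, Vendor, Weight, ZoneID} covers every attribute.
{ExpiryDate, PalletID, Vendor} is a candidate key since {ExpiryDate, PalletID, Vendor}⁺ = {Aisle, BinID, ExpiryDate, PalletID, PickerID, Vendor, Weight, ZoneID} covers every attribute.
No proper subset of any of these is a key, and no other minimal superkey exists.

{ExpiryDate, PalletID, Vendor}, {PalletID, PickerID}, {PalletID, Weight}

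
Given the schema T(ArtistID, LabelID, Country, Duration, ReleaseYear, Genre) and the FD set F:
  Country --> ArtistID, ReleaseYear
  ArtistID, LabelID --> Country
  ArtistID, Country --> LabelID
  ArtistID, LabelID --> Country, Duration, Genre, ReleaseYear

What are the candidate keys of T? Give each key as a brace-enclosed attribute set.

{ArtistID, LabelID}, {Country}

{Country}⁺ = {ArtistID, Country, Duration, Genre, LabelID, ReleaseYear}, which is every attribute, so {Country} is a candidate key.
{ArtistID, LabelID}⁺ = {ArtistID, Country, Duration, Genre, LabelID, ReleaseYear}, which is every attribute, so {ArtistID, LabelID} is a candidate key.
Any other superkey properly contains one of these, so there are no further candidate keys.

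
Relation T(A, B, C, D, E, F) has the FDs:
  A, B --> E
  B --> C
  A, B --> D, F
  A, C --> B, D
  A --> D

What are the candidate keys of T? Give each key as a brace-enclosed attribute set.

{A} never appears on the right of any FD, so every key must include it.
{A, B}⁺ = {A, B, C, D, E, F}, which is every attribute, so {A, B} is a candidate key.
{A, C}⁺ = {A, B, C, D, E, F}, which is every attribute, so {A, C} is a candidate key.
Any other superkey properly contains one of these, so there are no further candidate keys.

{A, B}, {A, C}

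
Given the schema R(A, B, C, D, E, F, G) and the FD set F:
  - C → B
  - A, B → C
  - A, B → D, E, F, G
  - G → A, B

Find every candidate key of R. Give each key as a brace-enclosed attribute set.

Closure of {G} is {A, B, C, D, E, F, G}, the whole schema; {G} is a candidate key.
Closure of {A, B} is {A, B, C, D, E, F, G}, the whole schema; {A, B} is a candidate key.
Closure of {A, C} is {A, B, C, D, E, F, G}, the whole schema; {A, C} is a candidate key.
Any other superkey properly contains one of these, so there are no further candidate keys.

{A, B}, {A, C}, {G}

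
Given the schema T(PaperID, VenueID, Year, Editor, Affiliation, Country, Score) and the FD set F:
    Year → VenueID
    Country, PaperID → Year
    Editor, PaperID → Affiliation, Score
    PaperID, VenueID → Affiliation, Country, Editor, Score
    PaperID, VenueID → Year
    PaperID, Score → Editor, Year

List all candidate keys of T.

{PaperID} never appears on the right of any FD, so every key must include it.
{Country, PaperID}⁺ = {Affiliation, Country, Editor, PaperID, Score, VenueID, Year} — all of the relation — so {Country, PaperID} is a candidate key.
{Editor, PaperID}⁺ = {Affiliation, Country, Editor, PaperID, Score, VenueID, Year} — all of the relation — so {Editor, PaperID} is a candidate key.
{PaperID, Score}⁺ = {Affiliation, Country, Editor, PaperID, Score, VenueID, Year} — all of the relation — so {PaperID, Score} is a candidate key.
{PaperID, VenueID}⁺ = {Affiliation, Country, Editor, PaperID, Score, VenueID, Year} — all of the relation — so {PaperID, VenueID} is a candidate key.
{PaperID, Year}⁺ = {Affiliation, Country, Editor, PaperID, Score, VenueID, Year} — all of the relation — so {PaperID, Year} is a candidate key.
No proper subset of any of these is a key, and no other minimal superkey exists.

{Country, PaperID}, {Editor, PaperID}, {PaperID, Score}, {PaperID, VenueID}, {PaperID, Year}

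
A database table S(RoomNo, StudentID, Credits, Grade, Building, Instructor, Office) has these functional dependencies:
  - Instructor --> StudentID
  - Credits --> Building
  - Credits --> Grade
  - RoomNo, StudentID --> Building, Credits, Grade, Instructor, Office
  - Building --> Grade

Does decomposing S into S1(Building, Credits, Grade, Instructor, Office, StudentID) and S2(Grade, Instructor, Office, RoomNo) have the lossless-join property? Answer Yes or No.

S1 ∩ S2 = {Grade, Instructor, Office}; its closure under F is {Grade, Instructor, Office, StudentID}.
The closure covers neither S1 nor S2 entirely; the join is not lossless.

No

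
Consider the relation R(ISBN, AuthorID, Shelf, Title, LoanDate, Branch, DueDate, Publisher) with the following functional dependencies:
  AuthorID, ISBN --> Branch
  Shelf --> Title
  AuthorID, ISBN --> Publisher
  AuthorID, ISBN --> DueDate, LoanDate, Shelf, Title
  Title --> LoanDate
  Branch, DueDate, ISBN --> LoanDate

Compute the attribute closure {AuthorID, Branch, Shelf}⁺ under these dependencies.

Start with {AuthorID, Branch, Shelf}.
Shelf --> Title applies; add {Title} → now {AuthorID, Branch, Shelf, Title}.
Title --> LoanDate applies; add {LoanDate} → now {AuthorID, Branch, LoanDate, Shelf, Title}.
No further FD applies.

{AuthorID, Branch, LoanDate, Shelf, Title}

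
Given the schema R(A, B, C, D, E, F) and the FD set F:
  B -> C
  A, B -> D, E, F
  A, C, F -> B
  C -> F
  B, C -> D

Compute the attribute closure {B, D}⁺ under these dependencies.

{B, C, D, F}

Start with {B, D}.
B -> C applies; add {C} → now {B, C, D}.
C -> F applies; add {F} → now {B, C, D, F}.
No further FD applies.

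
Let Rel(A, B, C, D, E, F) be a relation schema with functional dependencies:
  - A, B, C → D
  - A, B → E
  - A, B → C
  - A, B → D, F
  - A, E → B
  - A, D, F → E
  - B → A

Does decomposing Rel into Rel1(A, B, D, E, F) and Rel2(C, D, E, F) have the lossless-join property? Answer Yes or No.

Rel1 ∩ Rel2 = {D, E, F}; its closure under F is {D, E, F}.
The closure covers neither Rel1 nor Rel2 entirely; the join is not lossless.

No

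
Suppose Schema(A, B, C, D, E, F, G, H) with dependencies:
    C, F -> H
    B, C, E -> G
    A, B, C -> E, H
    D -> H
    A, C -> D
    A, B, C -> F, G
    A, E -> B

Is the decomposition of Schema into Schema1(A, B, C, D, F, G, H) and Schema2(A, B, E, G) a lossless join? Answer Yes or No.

No

Schema1 ∩ Schema2 = {A, B, G}; its closure under F is {A, B, G}.
The closure covers neither Schema1 nor Schema2 entirely; the join is not lossless.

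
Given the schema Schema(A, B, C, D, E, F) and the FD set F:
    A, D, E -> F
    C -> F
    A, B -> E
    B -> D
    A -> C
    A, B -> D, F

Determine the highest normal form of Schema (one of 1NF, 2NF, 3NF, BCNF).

1NF

Candidate key: {A, B}. Prime attributes: {A, B}.
For A, D, E -> F we have {A, D, E}⁺ = {A, C, D, E, F}; {A, D, E} is not a superkey, so BCNF fails.
Because {F} is non-prime and the left side of A, D, E -> F is not a superkey, the relation is not in 3NF.
Since {A} ⊂ {A, B} and {A}⁺ ⊇ {C, F} with {C, F} non-prime, there is a partial dependency; 2NF fails.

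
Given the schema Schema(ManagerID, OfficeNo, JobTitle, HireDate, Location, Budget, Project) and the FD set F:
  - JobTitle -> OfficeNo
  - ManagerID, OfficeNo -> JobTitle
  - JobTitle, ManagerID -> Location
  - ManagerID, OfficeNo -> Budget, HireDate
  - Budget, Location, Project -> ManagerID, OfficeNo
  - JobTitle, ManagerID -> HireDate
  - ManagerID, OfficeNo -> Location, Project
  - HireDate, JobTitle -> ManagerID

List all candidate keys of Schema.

{HireDate, JobTitle} is a candidate key since {HireDate, JobTitle}⁺ = {Budget, HireDate, JobTitle, Location, ManagerID, OfficeNo, Project} covers every attribute.
{JobTitle, ManagerID} is a candidate key since {JobTitle, ManagerID}⁺ = {Budget, HireDate, JobTitle, Location, ManagerID, OfficeNo, Project} covers every attribute.
{ManagerID, OfficeNo} is a candidate key since {ManagerID, OfficeNo}⁺ = {Budget, HireDate, JobTitle, Location, ManagerID, OfficeNo, Project} covers every attribute.
{Budget, Location, Project} is a candidate key since {Budget, Location, Project}⁺ = {Budget, HireDate, JobTitle, Location, ManagerID, OfficeNo, Project} covers every attribute.
No proper subset of any of these is a key, and no other minimal superkey exists.

{Budget, Location, Project}, {HireDate, JobTitle}, {JobTitle, ManagerID}, {ManagerID, OfficeNo}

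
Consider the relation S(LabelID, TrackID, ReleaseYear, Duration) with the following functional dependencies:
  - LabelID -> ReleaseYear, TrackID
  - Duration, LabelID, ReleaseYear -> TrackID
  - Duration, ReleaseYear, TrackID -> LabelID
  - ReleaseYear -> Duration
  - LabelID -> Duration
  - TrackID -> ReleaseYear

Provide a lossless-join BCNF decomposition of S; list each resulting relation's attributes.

{Duration, ReleaseYear}; {LabelID, ReleaseYear, TrackID}

Candidate keys of the original relation: {LabelID}, {TrackID}.
Within {Duration, LabelID, ReleaseYear, TrackID}: {ReleaseYear}⁺ ∩ {Duration, LabelID, ReleaseYear, TrackID} = {Duration, ReleaseYear}, not the whole set, so ReleaseYear -> Duration violates BCNF; decompose into {Duration, ReleaseYear} and {LabelID, ReleaseYear, TrackID}.
{Duration, ReleaseYear} is in BCNF.
{LabelID, ReleaseYear, TrackID} is in BCNF.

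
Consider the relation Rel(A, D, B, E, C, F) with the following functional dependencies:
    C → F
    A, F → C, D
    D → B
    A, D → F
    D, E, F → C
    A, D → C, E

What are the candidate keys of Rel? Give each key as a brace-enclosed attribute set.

Attributes never on any right-hand side: {A} — every candidate key must contain it.
{A, C}⁺ = {A, B, C, D, E, F}, which is every attribute, so {A, C} is a candidate key.
{A, D}⁺ = {A, B, C, D, E, F}, which is every attribute, so {A, D} is a candidate key.
{A, F}⁺ = {A, B, C, D, E, F}, which is every attribute, so {A, F} is a candidate key.
Any other superkey properly contains one of these, so there are no further candidate keys.

{A, C}, {A, D}, {A, F}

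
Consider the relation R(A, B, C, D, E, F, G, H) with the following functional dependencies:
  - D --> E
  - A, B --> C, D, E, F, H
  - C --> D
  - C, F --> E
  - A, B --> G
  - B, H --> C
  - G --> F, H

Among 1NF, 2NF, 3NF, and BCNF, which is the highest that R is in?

Candidate key: {A, B}. Prime attributes: {A, B}.
For D --> E we have {D}⁺ = {D, E}; {D} is not a superkey, so BCNF fails.
Because {E} is non-prime and the left side of D --> E is not a superkey, the relation is not in 3NF.
Checking every proper subset of each key, none determines a non-prime attribute — 2NF is satisfied.

2NF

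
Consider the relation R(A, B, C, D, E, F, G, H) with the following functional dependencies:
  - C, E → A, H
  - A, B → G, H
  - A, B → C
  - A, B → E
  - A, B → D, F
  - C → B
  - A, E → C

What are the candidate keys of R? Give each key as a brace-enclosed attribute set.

Closure of {A, B} is {A, B, C, D, E, F, G, H}, the whole schema; {A, B} is a candidate key.
Closure of {A, C} is {A, B, C, D, E, F, G, H}, the whole schema; {A, C} is a candidate key.
Closure of {A, E} is {A, B, C, D, E, F, G, H}, the whole schema; {A, E} is a candidate key.
Closure of {C, E} is {A, B, C, D, E, F, G, H}, the whole schema; {C, E} is a candidate key.
No proper subset of any of these is a key, and no other minimal superkey exists.

{A, B}, {A, C}, {A, E}, {C, E}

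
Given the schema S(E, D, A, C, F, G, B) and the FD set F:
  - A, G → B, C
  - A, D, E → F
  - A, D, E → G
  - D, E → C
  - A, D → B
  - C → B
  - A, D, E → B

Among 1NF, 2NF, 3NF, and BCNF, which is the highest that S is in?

1NF

Candidate key: {A, D, E}. Prime attributes: {A, D, E}.
For A, G → B, C we have {A, G}⁺ = {A, B, C, G}; {A, G} is not a superkey, so BCNF fails.
A, G → B, C has non-prime {B, C} on the right and a non-superkey on the left, so 3NF fails.
Since {A, D} ⊂ {A, D, E} and {A, D}⁺ ⊇ {B} with {B} non-prime, there is a partial dependency; 2NF fails.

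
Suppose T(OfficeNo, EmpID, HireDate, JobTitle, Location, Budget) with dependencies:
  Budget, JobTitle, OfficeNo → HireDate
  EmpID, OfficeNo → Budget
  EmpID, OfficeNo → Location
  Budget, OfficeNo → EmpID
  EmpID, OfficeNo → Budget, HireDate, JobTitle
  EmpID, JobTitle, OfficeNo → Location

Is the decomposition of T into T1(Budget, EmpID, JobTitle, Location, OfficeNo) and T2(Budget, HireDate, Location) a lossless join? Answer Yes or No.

No

Common attributes: {Budget, Location}; their closure is {Budget, Location}.
T1 ⊄ {Budget, Location} and T2 ⊄ {Budget, Location}, so the split is lossy.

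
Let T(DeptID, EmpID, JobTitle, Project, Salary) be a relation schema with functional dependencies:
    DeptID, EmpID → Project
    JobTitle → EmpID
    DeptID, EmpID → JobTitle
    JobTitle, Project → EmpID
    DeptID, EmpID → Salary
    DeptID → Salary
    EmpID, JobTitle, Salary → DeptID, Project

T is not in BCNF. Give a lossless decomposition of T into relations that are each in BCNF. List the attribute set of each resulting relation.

{DeptID, JobTitle, Project}; {DeptID, Salary}; {EmpID, JobTitle}

Candidate keys of the original relation: {DeptID, EmpID}, {DeptID, JobTitle}, {JobTitle, Salary}.
{DeptID, EmpID, JobTitle, Project, Salary}: {JobTitle} determines {EmpID, JobTitle} here but is not a superkey — split on JobTitle → EmpID, giving {EmpID, JobTitle} and {DeptID, JobTitle, Project, Salary}.
{EmpID, JobTitle} has no BCNF violation.
{DeptID, JobTitle, Project, Salary}: {DeptID} determines {DeptID, Salary} here but is not a superkey — split on DeptID → Salary, giving {DeptID, Salary} and {DeptID, JobTitle, Project}.
{DeptID, Salary} has no BCNF violation.
{DeptID, JobTitle, Project} has no BCNF violation.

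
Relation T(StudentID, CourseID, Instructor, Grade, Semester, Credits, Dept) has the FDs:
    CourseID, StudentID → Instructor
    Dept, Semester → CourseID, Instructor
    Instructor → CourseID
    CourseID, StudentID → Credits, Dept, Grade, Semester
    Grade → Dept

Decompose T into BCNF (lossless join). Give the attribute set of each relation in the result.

{CourseID, Instructor}; {Credits, Grade, Semester, StudentID}; {Dept, Grade}; {Dept, Instructor, Semester}

Candidate keys of the original relation: {CourseID, StudentID}, {Dept, Semester, StudentID}, {Grade, Semester, StudentID}, {Instructor, StudentID}.
In {CourseID, Credits, Dept, Grade, Instructor, Semester, StudentID}, {Dept, Semester} is not a superkey ({Dept, Semester}⁺ restricted to this set is {CourseID, Dept, Instructor, Semester}), so split on Dept, Semester → CourseID, Instructor into {CourseID, Dept, Instructor, Semester} and {Credits, Dept, Grade, Semester, StudentID}.
In {CourseID, Dept, Instructor, Semester}, {Instructor} is not a superkey ({Instructor}⁺ restricted to this set is {CourseID, Instructor}), so split on Instructor → CourseID into {CourseID, Instructor} and {Dept, Instructor, Semester}.
{CourseID, Instructor} has no BCNF violation.
{Dept, Instructor, Semester} has no BCNF violation.
In {Credits, Dept, Grade, Semester, StudentID}, {Grade} is not a superkey ({Grade}⁺ restricted to this set is {Dept, Grade}), so split on Grade → Dept into {Dept, Grade} and {Credits, Grade, Semester, StudentID}.
{Dept, Grade} has no BCNF violation.
{Credits, Grade, Semester, StudentID} has no BCNF violation.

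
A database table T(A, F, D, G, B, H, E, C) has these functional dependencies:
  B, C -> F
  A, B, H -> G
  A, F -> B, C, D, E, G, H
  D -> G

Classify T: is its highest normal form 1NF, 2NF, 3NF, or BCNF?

Candidate keys: {A, B, C}, {A, F}. Prime attributes: {A, B, C, F}.
For B, C -> F we have {B, C}⁺ = {B, C, F}; {B, C} is not a superkey, so BCNF fails.
A, B, H -> G has non-prime {G} on the right and a non-superkey on the left, so 3NF fails.
Checking every proper subset of each key, none determines a non-prime attribute — 2NF is satisfied.

2NF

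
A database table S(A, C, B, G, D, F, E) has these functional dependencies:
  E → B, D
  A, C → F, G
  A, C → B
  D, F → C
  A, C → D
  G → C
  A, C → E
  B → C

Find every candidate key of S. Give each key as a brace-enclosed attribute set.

{A, B}, {A, C}, {A, D, F}, {A, E}, {A, G}

No FD produces {A}, so it must be in every candidate key.
Closure of {A, B} is {A, B, C, D, E, F, G}, the whole schema; {A, B} is a candidate key.
Closure of {A, C} is {A, B, C, D, E, F, G}, the whole schema; {A, C} is a candidate key.
Closure of {A, E} is {A, B, C, D, E, F, G}, the whole schema; {A, E} is a candidate key.
Closure of {A, G} is {A, B, C, D, E, F, G}, the whole schema; {A, G} is a candidate key.
Closure of {A, D, F} is {A, B, C, D, E, F, G}, the whole schema; {A, D, F} is a candidate key.
These are minimal and exhaustive — every other superkey contains one of them.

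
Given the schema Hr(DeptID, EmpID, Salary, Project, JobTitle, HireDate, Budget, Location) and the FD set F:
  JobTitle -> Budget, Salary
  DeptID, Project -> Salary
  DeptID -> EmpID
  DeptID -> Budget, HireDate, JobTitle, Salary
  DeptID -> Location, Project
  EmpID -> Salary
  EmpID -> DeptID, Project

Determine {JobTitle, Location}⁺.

Start with {JobTitle, Location}.
JobTitle -> Budget, Salary applies; add {Budget, Salary} → now {Budget, JobTitle, Location, Salary}.
No further FD applies.

{Budget, JobTitle, Location, Salary}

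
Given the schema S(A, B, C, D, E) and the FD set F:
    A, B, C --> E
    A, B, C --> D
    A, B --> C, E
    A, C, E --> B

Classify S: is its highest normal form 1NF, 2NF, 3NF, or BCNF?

BCNF

Candidate keys: {A, B}, {A, C, E}. Prime attributes: {A, B, C, E}.
Every FD has a superkey on the left, so the relation is in BCNF.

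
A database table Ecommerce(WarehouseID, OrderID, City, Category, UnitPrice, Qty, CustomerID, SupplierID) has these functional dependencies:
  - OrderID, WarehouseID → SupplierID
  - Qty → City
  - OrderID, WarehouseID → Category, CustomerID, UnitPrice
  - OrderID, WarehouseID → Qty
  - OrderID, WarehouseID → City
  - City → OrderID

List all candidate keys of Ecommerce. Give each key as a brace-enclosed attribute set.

{City, WarehouseID}, {OrderID, WarehouseID}, {Qty, WarehouseID}

Attributes never on any right-hand side: {WarehouseID} — every candidate key must contain it.
{City, WarehouseID}⁺ = {Category, City, CustomerID, OrderID, Qty, SupplierID, UnitPrice, WarehouseID} — all of the relation — so {City, WarehouseID} is a candidate key.
{OrderID, WarehouseID}⁺ = {Category, City, CustomerID, OrderID, Qty, SupplierID, UnitPrice, WarehouseID} — all of the relation — so {OrderID, WarehouseID} is a candidate key.
{Qty, WarehouseID}⁺ = {Category, City, CustomerID, OrderID, Qty, SupplierID, UnitPrice, WarehouseID} — all of the relation — so {Qty, WarehouseID} is a candidate key.
These are minimal and exhaustive — every other superkey contains one of them.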